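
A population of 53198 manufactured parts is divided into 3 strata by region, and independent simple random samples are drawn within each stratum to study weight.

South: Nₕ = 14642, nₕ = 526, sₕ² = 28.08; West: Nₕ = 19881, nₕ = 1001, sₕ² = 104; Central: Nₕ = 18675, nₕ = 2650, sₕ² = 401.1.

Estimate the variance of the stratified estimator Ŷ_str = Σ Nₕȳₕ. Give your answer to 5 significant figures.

9.5328 × 10^7

Var(Ŷ_str) = Σₕ Nₕ²(1 − fₕ)sₕ²/nₕ.
South: 14642²·(1 − 526/14642)·28.08/526 = 1.1033757 × 10^7.
West: 19881²·(1 − 1001/19881)·104/1001 = 3.8997743 × 10^7.
Central: 18675²·(1 − 2650/18675)·401.1/2650 = 4.5296582 × 10^7.
Sum = 9.5328082 × 10^7.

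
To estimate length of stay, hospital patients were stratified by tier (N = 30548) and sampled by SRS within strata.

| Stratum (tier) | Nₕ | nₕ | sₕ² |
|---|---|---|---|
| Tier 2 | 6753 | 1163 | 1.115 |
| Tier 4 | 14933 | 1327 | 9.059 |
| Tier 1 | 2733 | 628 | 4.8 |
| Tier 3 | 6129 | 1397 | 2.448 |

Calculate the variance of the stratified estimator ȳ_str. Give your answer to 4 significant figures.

0.001627

Var(ȳ_str) = Σₕ Wₕ²(1 − fₕ)sₕ²/nₕ with Wₕ = Nₕ/N, N = 30548.
Tier 2: Wₕ = 0.22106194; term = 0.22106194²·(1 − 0.17221975)·1.115/1163 = 3.8782709 × 10^-5.
Tier 4: Wₕ = 0.48883724; term = 0.48883724²·(1 − 0.08886359)·9.059/1327 = 0.0014863507.
Tier 1: Wₕ = 0.08946576; term = 0.08946576²·(1 − 0.22978412)·4.8/628 = 4.7120269 × 10^-5.
Tier 3: Wₕ = 0.20063507; term = 0.20063507²·(1 − 0.22793278)·2.448/1397 = 5.4460773 × 10^-5.
Sum = 0.0016267145.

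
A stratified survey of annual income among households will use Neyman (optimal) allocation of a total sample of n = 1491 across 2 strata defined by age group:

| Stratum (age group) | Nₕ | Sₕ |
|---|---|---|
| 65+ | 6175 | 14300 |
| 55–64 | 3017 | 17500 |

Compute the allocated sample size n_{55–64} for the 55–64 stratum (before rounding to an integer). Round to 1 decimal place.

Neyman allocation: nₕ = n·NₕSₕ / Σⱼ NⱼSⱼ.
Σ NⱼSⱼ = 6175·14300 + 3017·17500 = 1.411 × 10^8.
n_{55–64} = 1491·3017·17500 / (1.411 × 10^8) = 557.9.

557.9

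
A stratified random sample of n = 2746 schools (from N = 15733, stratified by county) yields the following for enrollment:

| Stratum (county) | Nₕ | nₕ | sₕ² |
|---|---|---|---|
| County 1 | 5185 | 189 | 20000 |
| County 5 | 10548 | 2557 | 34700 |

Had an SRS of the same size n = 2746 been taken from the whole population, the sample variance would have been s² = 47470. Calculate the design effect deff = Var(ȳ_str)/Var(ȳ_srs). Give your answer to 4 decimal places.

1.0999

Var(ȳ_str) = Σ Wₕ²(1−fₕ)sₕ²/nₕ with Wₕ = Nₕ/15733:
  County 1: (5185/15733)²·(1−189/5185)·20000/189 = 11.0743
  County 5: (10548/15733)²·(1−2557/10548)·34700/2557 = 4.6211165
  → Var(ȳ_str) = 15.695417.
Var(ȳ_srs) = (1 − 2746/15733)·47470/2746 = 14.269738.
deff = 15.695417 / 14.269738 = 1.0999.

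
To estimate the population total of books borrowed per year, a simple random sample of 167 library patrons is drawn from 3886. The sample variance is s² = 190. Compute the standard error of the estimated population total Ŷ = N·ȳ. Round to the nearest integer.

4055

Var(Ŷ) = N²·Var(ȳ) = N²·(1 − n/N)·s²/n.
f = 167/3886 = 0.04297478; Var(ȳ) = 0.95702522·190/167 = 1.0888311.
Var(Ŷ) = 3886² · 1.0888311 = 1.6442434 × 10^7.
SE(Ŷ) = √(1.6442434 × 10^7) = 4055.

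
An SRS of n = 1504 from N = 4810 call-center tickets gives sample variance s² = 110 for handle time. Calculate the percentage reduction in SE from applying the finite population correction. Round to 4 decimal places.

f = n/N = 1504/4810 = 0.31268191.
SE_no-fpc = √(s²/n) = 0.27044093; SE_fpc = √((1−f)s²/n) = 0.22420811.
Ratio = √(1−f) = 0.82904649. Reduction = 100·(1 − 0.82904649) = 17.0954%.

17.0954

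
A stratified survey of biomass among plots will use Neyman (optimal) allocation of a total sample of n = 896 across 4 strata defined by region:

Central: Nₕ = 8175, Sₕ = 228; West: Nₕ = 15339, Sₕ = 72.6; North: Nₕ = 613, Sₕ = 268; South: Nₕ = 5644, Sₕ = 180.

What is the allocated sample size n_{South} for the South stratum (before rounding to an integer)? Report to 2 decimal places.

Neyman allocation: nₕ = n·NₕSₕ / Σⱼ NⱼSⱼ.
Σ NⱼSⱼ = 8175·228 + 15339·72.6 + 613·268 + 5644·180 = 4.1577154 × 10^6.
n_{South} = 896·5644·180 / (4.1577154 × 10^6) = 218.93.

218.93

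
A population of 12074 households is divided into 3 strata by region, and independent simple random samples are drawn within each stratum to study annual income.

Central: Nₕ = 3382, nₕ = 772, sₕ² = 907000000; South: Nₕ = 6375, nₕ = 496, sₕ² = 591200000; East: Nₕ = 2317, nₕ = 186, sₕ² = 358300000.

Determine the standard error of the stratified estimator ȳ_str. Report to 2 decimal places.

665.44

Var(ȳ_str) = Σₕ Wₕ²(1 − fₕ)sₕ²/nₕ with Wₕ = Nₕ/N, N = 12074.
Central: Wₕ = 0.28010601; term = 0.28010601²·(1 − 0.22826730)·907000000/772 = 71138.017.
South: Wₕ = 0.52799404; term = 0.52799404²·(1 − 0.07780392)·591200000/496 = 306431.96.
East: Wₕ = 0.19189995; term = 0.19189995²·(1 − 0.08027622)·358300000/186 = 65244.064.
Sum = 442814.04.
SE = √(442814.04) = 665.44.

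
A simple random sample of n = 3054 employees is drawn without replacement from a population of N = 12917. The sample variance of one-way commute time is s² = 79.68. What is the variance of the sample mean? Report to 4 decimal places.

Under SRS without replacement, Var(ȳ) = (1 − f)·s²/n with f = n/N = 3054/12917 = 0.23643261.
Var(ȳ) = (1 − 0.23643261)·79.68/3054 = 0.76356739·0.026090373 = 0.019921758.

0.0199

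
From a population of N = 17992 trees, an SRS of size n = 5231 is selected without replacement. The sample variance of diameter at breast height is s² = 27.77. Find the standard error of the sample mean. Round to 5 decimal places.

0.06136

Under SRS without replacement, Var(ȳ) = (1 − f)·s²/n with f = n/N = 5231/17992 = 0.29074033.
Var(ȳ) = (1 − 0.29074033)·27.77/5231 = 0.70925967·0.0053087364 = 0.0037652726.
SE(ȳ) = √(0.0037652726) = 0.06136.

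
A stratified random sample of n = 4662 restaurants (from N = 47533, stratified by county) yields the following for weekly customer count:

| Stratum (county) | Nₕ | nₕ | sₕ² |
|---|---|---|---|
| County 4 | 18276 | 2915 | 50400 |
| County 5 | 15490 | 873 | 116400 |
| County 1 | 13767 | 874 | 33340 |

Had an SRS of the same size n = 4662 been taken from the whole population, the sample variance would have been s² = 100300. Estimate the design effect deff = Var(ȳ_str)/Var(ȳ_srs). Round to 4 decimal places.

Var(ȳ_str) = Σ Wₕ²(1−fₕ)sₕ²/nₕ with Wₕ = Nₕ/47533:
  County 4: (18276/47533)²·(1−2915/18276)·50400/2915 = 2.1483358
  County 5: (15490/47533)²·(1−873/15490)·116400/873 = 13.361584
  County 1: (13767/47533)²·(1−874/13767)·33340/874 = 2.9967948
  → Var(ȳ_str) = 18.506715.
Var(ȳ_srs) = (1 − 4662/47533)·100300/4662 = 19.404259.
deff = 18.506715 / 19.404259 = 0.9537.

0.9537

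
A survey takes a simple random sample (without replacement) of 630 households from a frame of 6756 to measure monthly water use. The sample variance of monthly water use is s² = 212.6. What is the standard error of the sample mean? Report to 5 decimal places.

Under SRS without replacement, Var(ȳ) = (1 − f)·s²/n with f = n/N = 630/6756 = 0.09325044.
Var(ȳ) = (1 − 0.09325044)·212.6/630 = 0.90674956·0.33746032 = 0.30599199.
SE(ȳ) = √(0.30599199) = 0.55317.

0.55317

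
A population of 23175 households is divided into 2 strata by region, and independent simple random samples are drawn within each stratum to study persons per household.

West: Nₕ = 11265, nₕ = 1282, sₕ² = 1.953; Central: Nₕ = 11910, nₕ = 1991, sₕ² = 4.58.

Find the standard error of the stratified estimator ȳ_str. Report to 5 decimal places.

0.02872

Var(ȳ_str) = Σₕ Wₕ²(1 − fₕ)sₕ²/nₕ with Wₕ = Nₕ/N, N = 23175.
West: Wₕ = 0.48608414; term = 0.48608414²·(1 − 0.11380382)·1.953/1282 = 3.189826 × 10^-4.
Central: Wₕ = 0.51391586; term = 0.51391586²·(1 − 0.16717045)·4.58/1991 = 5.059812 × 10^-4.
Sum = 8.249638 × 10^-4.
SE = √(8.249638 × 10^-4) = 0.02872.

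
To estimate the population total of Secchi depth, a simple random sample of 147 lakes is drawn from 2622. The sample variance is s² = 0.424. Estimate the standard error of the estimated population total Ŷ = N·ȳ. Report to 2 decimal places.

136.81

Var(Ŷ) = N²·Var(ȳ) = N²·(1 − n/N)·s²/n.
f = 147/2622 = 0.05606407; Var(ȳ) = 0.94393593·0.424/147 = 0.0027226451.
Var(Ŷ) = 2622² · 0.0027226451 = 18717.869.
SE(Ŷ) = √(18717.869) = 136.81.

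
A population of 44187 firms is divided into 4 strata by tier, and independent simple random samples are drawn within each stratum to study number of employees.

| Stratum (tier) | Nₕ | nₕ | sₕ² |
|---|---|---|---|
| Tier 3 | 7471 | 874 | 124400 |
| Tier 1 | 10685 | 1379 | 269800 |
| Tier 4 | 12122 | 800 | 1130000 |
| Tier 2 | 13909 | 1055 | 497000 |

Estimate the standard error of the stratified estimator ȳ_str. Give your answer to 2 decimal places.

Var(ȳ_str) = Σₕ Wₕ²(1 − fₕ)sₕ²/nₕ with Wₕ = Nₕ/N, N = 44187.
Tier 3: Wₕ = 0.16907688; term = 0.16907688²·(1 − 0.11698568)·124400/874 = 3.5929.
Tier 1: Wₕ = 0.24181320; term = 0.24181320²·(1 − 0.12905943)·269800/1379 = 9.963828.
Tier 4: Wₕ = 0.27433408; term = 0.27433408²·(1 − 0.06599571)·1130000/800 = 99.288021.
Tier 2: Wₕ = 0.31477584; term = 0.31477584²·(1 − 0.07585017)·497000/1055 = 43.136917.
Sum = 155.98167.
SE = √(155.98167) = 12.49.

12.49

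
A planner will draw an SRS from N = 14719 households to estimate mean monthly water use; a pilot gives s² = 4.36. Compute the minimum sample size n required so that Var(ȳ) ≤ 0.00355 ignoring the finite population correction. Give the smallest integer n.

1229

Without fpc, n₀ = s²/D = 4.36/0.00355 = 1228.1690.
Rounding up, n = 1229.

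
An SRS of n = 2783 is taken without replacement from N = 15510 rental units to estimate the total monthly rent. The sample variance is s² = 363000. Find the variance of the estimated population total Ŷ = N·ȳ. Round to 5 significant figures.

2.5747 × 10^10

Var(Ŷ) = N²·Var(ȳ) = N²·(1 − n/N)·s²/n.
f = 2783/15510 = 0.17943262; Var(ȳ) = 0.82056738·363000/2783 = 107.03053.
Var(Ŷ) = 15510² · 107.03053 = 2.5747275 × 10^10.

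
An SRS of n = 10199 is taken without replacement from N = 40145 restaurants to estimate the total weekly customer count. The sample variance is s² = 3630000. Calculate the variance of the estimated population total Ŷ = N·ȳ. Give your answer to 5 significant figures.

Var(Ŷ) = N²·Var(ȳ) = N²·(1 − n/N)·s²/n.
f = 10199/40145 = 0.25405405; Var(ȳ) = 0.74594595·3630000/10199 = 265.49503.
Var(Ŷ) = 40145² · 265.49503 = 4.2787737 × 10^11.

4.2788 × 10^11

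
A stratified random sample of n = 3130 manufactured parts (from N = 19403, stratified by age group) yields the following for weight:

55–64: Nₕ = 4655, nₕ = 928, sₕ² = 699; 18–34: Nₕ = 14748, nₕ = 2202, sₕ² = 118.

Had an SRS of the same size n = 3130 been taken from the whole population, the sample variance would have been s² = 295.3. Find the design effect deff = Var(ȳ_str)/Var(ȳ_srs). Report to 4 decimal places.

0.7715

Var(ȳ_str) = Σ Wₕ²(1−fₕ)sₕ²/nₕ with Wₕ = Nₕ/19403:
  55–64: (4655/19403)²·(1−928/4655)·699/928 = 0.034711271
  18–34: (14748/19403)²·(1−2202/14748)·118/2202 = 0.026336941
  → Var(ȳ_str) = 0.061048212.
Var(ȳ_srs) = (1 − 3130/19403)·295.3/3130 = 0.079125752.
deff = 0.061048212 / 0.079125752 = 0.7715.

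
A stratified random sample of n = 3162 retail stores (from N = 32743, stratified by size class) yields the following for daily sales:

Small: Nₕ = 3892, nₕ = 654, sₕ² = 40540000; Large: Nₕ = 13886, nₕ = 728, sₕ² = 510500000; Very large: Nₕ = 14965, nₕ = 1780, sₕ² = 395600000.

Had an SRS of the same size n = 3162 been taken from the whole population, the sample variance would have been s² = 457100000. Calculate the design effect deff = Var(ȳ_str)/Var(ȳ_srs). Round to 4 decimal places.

1.2338

Var(ȳ_str) = Σ Wₕ²(1−fₕ)sₕ²/nₕ with Wₕ = Nₕ/32743:
  Small: (3892/32743)²·(1−654/3892)·40540000/654 = 728.64961
  Large: (13886/32743)²·(1−728/13886)·510500000/728 = 119507.31
  Very large: (14965/32743)²·(1−1780/14965)·395600000/1780 = 40903.098
  → Var(ȳ_str) = 161139.06.
Var(ȳ_srs) = (1 − 3162/32743)·457100000/3162 = 130600.17.
deff = 161139.06 / 130600.17 = 1.2338.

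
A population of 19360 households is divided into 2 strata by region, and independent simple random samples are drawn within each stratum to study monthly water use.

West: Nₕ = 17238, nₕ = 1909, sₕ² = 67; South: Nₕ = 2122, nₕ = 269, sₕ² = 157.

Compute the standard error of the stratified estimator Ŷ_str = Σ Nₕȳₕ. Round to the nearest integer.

Var(Ŷ_str) = Σₕ Nₕ²(1 − fₕ)sₕ²/nₕ.
West: 17238²·(1 − 1909/17238)·67/1909 = 9.274053 × 10^6.
South: 2122²·(1 − 269/2122)·157/269 = 2.2949233 × 10^6.
Sum = 1.1568976 × 10^7.
SE = √(1.1568976 × 10^7) = 3401.

3401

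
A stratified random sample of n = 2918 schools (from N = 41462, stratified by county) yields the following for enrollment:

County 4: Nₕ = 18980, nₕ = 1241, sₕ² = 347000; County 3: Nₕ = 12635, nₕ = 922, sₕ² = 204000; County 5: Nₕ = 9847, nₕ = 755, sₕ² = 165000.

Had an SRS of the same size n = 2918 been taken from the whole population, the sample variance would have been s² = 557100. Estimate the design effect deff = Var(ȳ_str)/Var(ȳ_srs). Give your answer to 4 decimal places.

Var(ȳ_str) = Σ Wₕ²(1−fₕ)sₕ²/nₕ with Wₕ = Nₕ/41462:
  County 4: (18980/41462)²·(1−1241/18980)·347000/1241 = 54.762408
  County 3: (12635/41462)²·(1−922/12635)·204000/922 = 19.047682
  County 5: (9847/41462)²·(1−755/9847)·165000/755 = 11.381509
  → Var(ȳ_str) = 85.191599.
Var(ȳ_srs) = (1 − 2918/41462)·557100/2918 = 177.48204.
deff = 85.191599 / 177.48204 = 0.4800.

0.4800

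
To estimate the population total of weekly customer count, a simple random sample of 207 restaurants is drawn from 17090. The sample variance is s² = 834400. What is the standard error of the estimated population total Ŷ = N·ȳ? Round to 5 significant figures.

1.0784 × 10^6

Var(Ŷ) = N²·Var(ȳ) = N²·(1 − n/N)·s²/n.
f = 207/17090 = 0.01211235; Var(ȳ) = 0.98788765·834400/207 = 3982.094.
Var(Ŷ) = 17090² · 3982.094 = 1.1630426 × 10^12.
SE(Ŷ) = √(1.1630426 × 10^12) = 1.0784 × 10^6.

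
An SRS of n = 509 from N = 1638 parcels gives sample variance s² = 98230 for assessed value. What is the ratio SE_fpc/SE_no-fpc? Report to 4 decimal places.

0.8302

f = n/N = 509/1638 = 0.31074481.
SE_no-fpc = √(s²/n) = 13.891949; SE_fpc = √((1−f)s²/n) = 11.53329.
Ratio = √(1−f) = 0.83021394.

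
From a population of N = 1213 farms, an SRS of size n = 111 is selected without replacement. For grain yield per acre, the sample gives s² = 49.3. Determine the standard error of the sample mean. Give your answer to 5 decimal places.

Under SRS without replacement, Var(ȳ) = (1 − f)·s²/n with f = n/N = 111/1213 = 0.09150866.
Var(ȳ) = (1 − 0.09150866)·49.3/111 = 0.90849134·0.44414414 = 0.40350111.
SE(ȳ) = √(0.40350111) = 0.63522.

0.63522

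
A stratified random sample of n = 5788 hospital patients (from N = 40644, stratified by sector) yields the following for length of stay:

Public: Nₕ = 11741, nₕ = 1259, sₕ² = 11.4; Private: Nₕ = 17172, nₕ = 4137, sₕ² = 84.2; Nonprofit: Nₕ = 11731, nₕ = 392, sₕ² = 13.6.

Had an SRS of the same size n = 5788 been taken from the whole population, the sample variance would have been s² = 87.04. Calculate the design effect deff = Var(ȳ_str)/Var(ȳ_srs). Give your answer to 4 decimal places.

0.4828

Var(ȳ_str) = Σ Wₕ²(1−fₕ)sₕ²/nₕ with Wₕ = Nₕ/40644:
  Public: (11741/40644)²·(1−1259/11741)·11.4/1259 = 6.7458313 × 10^-4
  Private: (17172/40644)²·(1−4137/17172)·84.2/4137 = 0.002757818
  Nonprofit: (11731/40644)²·(1−392/11731)·13.6/392 = 0.0027936355
  → Var(ȳ_str) = 0.0062260366.
Var(ȳ_srs) = (1 − 5788/40644)·87.04/5788 = 0.012896488.
deff = 0.0062260366 / 0.012896488 = 0.4828.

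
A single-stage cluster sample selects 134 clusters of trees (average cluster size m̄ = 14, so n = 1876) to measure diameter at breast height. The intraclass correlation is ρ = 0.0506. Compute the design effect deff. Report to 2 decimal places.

1.66

deff = 1 + (14 − 1)·0.0506 = 1 + 0.6578 = 1.6578.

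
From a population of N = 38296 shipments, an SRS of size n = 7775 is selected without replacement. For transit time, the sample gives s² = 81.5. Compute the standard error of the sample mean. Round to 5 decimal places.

Under SRS without replacement, Var(ȳ) = (1 − f)·s²/n with f = n/N = 7775/38296 = 0.20302381.
Var(ȳ) = (1 − 0.20302381)·81.5/7775 = 0.79697619·0.010482315 = 0.0083541555.
SE(ȳ) = √(0.0083541555) = 0.09140.

0.09140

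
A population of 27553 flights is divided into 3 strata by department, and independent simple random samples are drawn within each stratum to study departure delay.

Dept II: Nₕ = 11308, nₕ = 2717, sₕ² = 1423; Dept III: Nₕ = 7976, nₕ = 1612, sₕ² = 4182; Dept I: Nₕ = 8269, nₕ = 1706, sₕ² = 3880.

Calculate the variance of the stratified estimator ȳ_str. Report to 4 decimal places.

Var(ȳ_str) = Σₕ Wₕ²(1 − fₕ)sₕ²/nₕ with Wₕ = Nₕ/N, N = 27553.
Dept II: Wₕ = 0.41040903; term = 0.41040903²·(1 − 0.24027237)·1423/2717 = 0.067020397.
Dept III: Wₕ = 0.28947846; term = 0.28947846²·(1 − 0.20210632)·4182/1612 = 0.17345887.
Dept I: Wₕ = 0.30011251; term = 0.30011251²·(1 − 0.20631273)·3880/1706 = 0.16258119.
Sum = 0.40306046.

0.4031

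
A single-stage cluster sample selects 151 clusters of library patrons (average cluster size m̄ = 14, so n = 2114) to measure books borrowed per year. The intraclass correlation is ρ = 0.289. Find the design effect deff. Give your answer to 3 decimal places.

4.757

deff = 1 + (14 − 1)·0.289 = 1 + 3.757 = 4.757.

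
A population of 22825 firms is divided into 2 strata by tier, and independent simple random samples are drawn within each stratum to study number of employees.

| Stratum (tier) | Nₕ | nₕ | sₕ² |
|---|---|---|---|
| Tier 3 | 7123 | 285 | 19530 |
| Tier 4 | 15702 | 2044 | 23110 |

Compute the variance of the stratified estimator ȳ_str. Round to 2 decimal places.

Var(ȳ_str) = Σₕ Wₕ²(1 − fₕ)sₕ²/nₕ with Wₕ = Nₕ/N, N = 22825.
Tier 3: Wₕ = 0.31207010; term = 0.31207010²·(1 − 0.04001123)·19530/285 = 6.4066036.
Tier 4: Wₕ = 0.68792990; term = 0.68792990²·(1 − 0.13017450)·23110/2044 = 4.6541413.
Sum = 11.060745.

11.06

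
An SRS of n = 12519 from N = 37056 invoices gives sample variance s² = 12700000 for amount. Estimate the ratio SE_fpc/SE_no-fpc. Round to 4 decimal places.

f = n/N = 12519/37056 = 0.33784003.
SE_no-fpc = √(s²/n) = 31.850558; SE_fpc = √((1−f)s²/n) = 25.917822.
Ratio = √(1−f) = 0.81373213.

0.8137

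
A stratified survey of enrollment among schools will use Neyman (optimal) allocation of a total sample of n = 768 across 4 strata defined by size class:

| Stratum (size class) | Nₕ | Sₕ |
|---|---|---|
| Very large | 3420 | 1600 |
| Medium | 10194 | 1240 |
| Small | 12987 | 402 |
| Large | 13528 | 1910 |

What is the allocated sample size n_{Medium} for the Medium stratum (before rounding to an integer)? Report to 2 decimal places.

Neyman allocation: nₕ = n·NₕSₕ / Σⱼ NⱼSⱼ.
Σ NⱼSⱼ = 3420·1600 + 10194·1240 + 12987·402 + 13528·1910 = 4.9171814 × 10^7.
n_{Medium} = 768·10194·1240 / (4.9171814 × 10^7) = 197.43.

197.43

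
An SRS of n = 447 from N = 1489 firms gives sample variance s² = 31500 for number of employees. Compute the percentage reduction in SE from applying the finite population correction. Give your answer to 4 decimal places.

f = n/N = 447/1489 = 0.30020148.
SE_no-fpc = √(s²/n) = 8.3946292; SE_fpc = √((1−f)s²/n) = 7.0224398.
Ratio = √(1−f) = 0.83653961. Reduction = 100·(1 − 0.83653961) = 16.3460%.

16.3460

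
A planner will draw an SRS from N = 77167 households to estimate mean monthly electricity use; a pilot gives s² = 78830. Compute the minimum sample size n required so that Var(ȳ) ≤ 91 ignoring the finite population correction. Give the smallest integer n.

867

Without fpc, n₀ = s²/D = 78830/91 = 866.2637.
Rounding up, n = 867.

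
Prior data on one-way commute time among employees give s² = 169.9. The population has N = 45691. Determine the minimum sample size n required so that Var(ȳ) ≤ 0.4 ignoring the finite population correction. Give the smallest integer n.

Without fpc, n₀ = s²/D = 169.9/0.4 = 424.7500.
Rounding up, n = 425.

425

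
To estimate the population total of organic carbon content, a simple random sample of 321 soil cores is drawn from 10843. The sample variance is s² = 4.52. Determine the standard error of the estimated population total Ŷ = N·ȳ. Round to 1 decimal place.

1267.5

Var(Ŷ) = N²·Var(ȳ) = N²·(1 − n/N)·s²/n.
f = 321/10843 = 0.02960435; Var(ȳ) = 0.97039565·4.52/321 = 0.013664138.
Var(Ŷ) = 10843² · 0.013664138 = 1.6065016 × 10^6.
SE(Ŷ) = √(1.6065016 × 10^6) = 1267.5.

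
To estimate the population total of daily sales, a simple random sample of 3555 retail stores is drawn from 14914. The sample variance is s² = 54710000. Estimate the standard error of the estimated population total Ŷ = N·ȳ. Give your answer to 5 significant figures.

1.6147 × 10^6

Var(Ŷ) = N²·Var(ȳ) = N²·(1 − n/N)·s²/n.
f = 3555/14914 = 0.23836664; Var(ȳ) = 0.76163336·54710000/3555 = 11721.227.
Var(Ŷ) = 14914² · 11721.227 = 2.607122 × 10^12.
SE(Ŷ) = √(2.607122 × 10^12) = 1.6147 × 10^6.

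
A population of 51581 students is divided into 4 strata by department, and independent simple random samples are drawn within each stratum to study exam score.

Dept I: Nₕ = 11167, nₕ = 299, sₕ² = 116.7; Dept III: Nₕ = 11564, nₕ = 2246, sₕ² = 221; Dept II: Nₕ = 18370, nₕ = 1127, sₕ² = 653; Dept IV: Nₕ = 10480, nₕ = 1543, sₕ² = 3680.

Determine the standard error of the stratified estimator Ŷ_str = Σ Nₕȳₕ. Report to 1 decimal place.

Var(Ŷ_str) = Σₕ Nₕ²(1 − fₕ)sₕ²/nₕ.
Dept I: 11167²·(1 − 299/11167)·116.7/299 = 4.7368083 × 10^7.
Dept III: 11564²·(1 − 2246/11564)·221/2246 = 1.0602623 × 10^7.
Dept II: 18370²·(1 − 1127/18370)·653/1127 = 1.8353177 × 10^8.
Dept IV: 10480²·(1 − 1543/10480)·3680/1543 = 2.2337519 × 10^8.
Sum = 4.6487767 × 10^8.
SE = √(4.6487767 × 10^8) = 21561.0.

21561.0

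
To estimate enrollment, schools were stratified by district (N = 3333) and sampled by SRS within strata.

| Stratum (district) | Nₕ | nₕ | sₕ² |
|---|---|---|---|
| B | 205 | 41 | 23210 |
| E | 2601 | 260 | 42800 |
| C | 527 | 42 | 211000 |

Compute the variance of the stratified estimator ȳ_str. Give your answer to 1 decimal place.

207.5

Var(ȳ_str) = Σₕ Wₕ²(1 − fₕ)sₕ²/nₕ with Wₕ = Nₕ/N, N = 3333.
B: Wₕ = 0.06150615; term = 0.06150615²·(1 − 0.20000000)·23210/41 = 1.7132406.
E: Wₕ = 0.78037804; term = 0.78037804²·(1 − 0.09996155)·42800/260 = 90.228048.
C: Wₕ = 0.15811581; term = 0.15811581²·(1 − 0.07969639)·211000/42 = 115.58857.
Sum = 207.52986.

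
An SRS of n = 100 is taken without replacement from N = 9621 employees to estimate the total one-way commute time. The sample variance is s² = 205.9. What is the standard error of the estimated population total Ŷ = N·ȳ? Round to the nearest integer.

13733

Var(Ŷ) = N²·Var(ȳ) = N²·(1 − n/N)·s²/n.
f = 100/9621 = 0.01039393; Var(ȳ) = 0.98960607·205.9/100 = 2.0375989.
Var(Ŷ) = 9621² · 2.0375989 = 1.8860757 × 10^8.
SE(Ŷ) = √(1.8860757 × 10^8) = 13733.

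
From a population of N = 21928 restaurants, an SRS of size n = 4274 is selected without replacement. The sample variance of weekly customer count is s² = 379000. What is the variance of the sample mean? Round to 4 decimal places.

71.3919

Under SRS without replacement, Var(ȳ) = (1 − f)·s²/n with f = n/N = 4274/21928 = 0.19491062.
Var(ȳ) = (1 − 0.19491062)·379000/4274 = 0.80508938·88.675714 = 71.391876.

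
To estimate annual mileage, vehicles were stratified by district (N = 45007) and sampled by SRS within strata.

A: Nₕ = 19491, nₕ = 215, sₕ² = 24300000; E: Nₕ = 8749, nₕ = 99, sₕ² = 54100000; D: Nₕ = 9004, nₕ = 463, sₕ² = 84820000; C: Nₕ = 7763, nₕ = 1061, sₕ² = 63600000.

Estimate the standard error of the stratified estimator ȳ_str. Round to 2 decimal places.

223.33

Var(ȳ_str) = Σₕ Wₕ²(1 − fₕ)sₕ²/nₕ with Wₕ = Nₕ/N, N = 45007.
A: Wₕ = 0.43306597; term = 0.43306597²·(1 − 0.01103073)·24300000/215 = 20963.255.
E: Wₕ = 0.19439198; term = 0.19439198²·(1 − 0.01131558)·54100000/99 = 20416.273.
D: Wₕ = 0.20005777; term = 0.20005777²·(1 − 0.05142159)·84820000/463 = 6955.0676.
C: Wₕ = 0.17248428; term = 0.17248428²·(1 − 0.13667397)·63600000/1061 = 1539.6273.
Sum = 49874.223.
SE = √(49874.223) = 223.33.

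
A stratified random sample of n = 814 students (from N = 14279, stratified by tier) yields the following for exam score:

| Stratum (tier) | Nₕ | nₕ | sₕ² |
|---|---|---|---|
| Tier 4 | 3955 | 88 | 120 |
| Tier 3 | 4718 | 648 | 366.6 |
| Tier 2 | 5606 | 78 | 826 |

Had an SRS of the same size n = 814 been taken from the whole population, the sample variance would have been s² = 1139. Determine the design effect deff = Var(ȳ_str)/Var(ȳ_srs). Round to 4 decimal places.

Var(ȳ_str) = Σ Wₕ²(1−fₕ)sₕ²/nₕ with Wₕ = Nₕ/14279:
  Tier 4: (3955/14279)²·(1−88/3955)·120/88 = 0.10228775
  Tier 3: (4718/14279)²·(1−648/4718)·366.6/648 = 0.053281226
  Tier 2: (5606/14279)²·(1−78/5606)·826/78 = 1.6095741
  → Var(ȳ_str) = 1.7651431.
Var(ȳ_srs) = (1 − 814/14279)·1139/814 = 1.3194954.
deff = 1.7651431 / 1.3194954 = 1.3377.

1.3377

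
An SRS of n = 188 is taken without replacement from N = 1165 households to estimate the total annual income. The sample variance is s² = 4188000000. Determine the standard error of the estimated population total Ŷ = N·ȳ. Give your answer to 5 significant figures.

Var(Ŷ) = N²·Var(ȳ) = N²·(1 − n/N)·s²/n.
f = 188/1165 = 0.16137339; Var(ȳ) = 0.83862661·4188000000/188 = 1.8681746 × 10^7.
Var(Ŷ) = 1165² · (1.8681746 × 10^7) = 2.5355333 × 10^13.
SE(Ŷ) = √(2.5355333 × 10^13) = 5.0354 × 10^6.

5.0354 × 10^6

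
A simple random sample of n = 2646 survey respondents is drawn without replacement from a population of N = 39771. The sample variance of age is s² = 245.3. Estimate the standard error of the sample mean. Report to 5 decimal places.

0.29417

Under SRS without replacement, Var(ȳ) = (1 − f)·s²/n with f = n/N = 2646/39771 = 0.06653089.
Var(ȳ) = (1 − 0.06653089)·245.3/2646 = 0.93346911·0.092705971 = 0.086538161.
SE(ȳ) = √(0.086538161) = 0.29417.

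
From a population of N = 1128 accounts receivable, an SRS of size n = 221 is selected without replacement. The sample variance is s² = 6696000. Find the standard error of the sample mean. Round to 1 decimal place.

Under SRS without replacement, Var(ȳ) = (1 − f)·s²/n with f = n/N = 221/1128 = 0.19592199.
Var(ȳ) = (1 − 0.19592199)·6696000/221 = 0.80407801·30298.643 = 24362.472.
SE(ȳ) = √(24362.472) = 156.1.

156.1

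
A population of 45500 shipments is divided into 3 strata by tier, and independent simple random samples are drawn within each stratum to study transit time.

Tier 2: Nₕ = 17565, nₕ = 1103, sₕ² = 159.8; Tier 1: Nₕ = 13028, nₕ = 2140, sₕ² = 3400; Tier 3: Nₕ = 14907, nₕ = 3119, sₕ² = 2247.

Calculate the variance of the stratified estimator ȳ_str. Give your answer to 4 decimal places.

0.1902

Var(ȳ_str) = Σₕ Wₕ²(1 − fₕ)sₕ²/nₕ with Wₕ = Nₕ/N, N = 45500.
Tier 2: Wₕ = 0.38604396; term = 0.38604396²·(1 − 0.06279533)·159.8/1103 = 0.02023528.
Tier 1: Wₕ = 0.28632967; term = 0.28632967²·(1 − 0.16426159)·3400/2140 = 0.10885997.
Tier 3: Wₕ = 0.32762637; term = 0.32762637²·(1 − 0.20923056)·2247/3119 = 0.061149834.
Sum = 0.19024508.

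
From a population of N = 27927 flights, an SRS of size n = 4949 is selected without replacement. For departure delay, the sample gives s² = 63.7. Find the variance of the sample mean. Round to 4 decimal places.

Under SRS without replacement, Var(ȳ) = (1 − f)·s²/n with f = n/N = 4949/27927 = 0.17721202.
Var(ȳ) = (1 − 0.17721202)·63.7/4949 = 0.82278798·0.012871287 = 0.01059034.

0.0106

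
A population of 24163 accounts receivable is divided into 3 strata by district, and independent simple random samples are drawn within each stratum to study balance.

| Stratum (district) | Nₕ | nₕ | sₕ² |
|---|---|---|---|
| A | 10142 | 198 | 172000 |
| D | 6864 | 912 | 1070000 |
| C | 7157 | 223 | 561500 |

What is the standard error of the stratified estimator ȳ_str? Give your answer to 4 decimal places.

21.1228

Var(ȳ_str) = Σₕ Wₕ²(1 − fₕ)sₕ²/nₕ with Wₕ = Nₕ/N, N = 24163.
A: Wₕ = 0.41973265; term = 0.41973265²·(1 − 0.01952278)·172000/198 = 150.05355.
D: Wₕ = 0.28407069; term = 0.28407069²·(1 − 0.13286713)·1070000/912 = 82.097027.
C: Wₕ = 0.29619666; term = 0.29619666²·(1 − 0.03115831)·561500/223 = 214.02182.
Sum = 446.1724.
SE = √(446.1724) = 21.1228.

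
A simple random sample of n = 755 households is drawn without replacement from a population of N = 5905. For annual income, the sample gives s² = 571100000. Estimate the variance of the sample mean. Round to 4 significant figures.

659700

Under SRS without replacement, Var(ȳ) = (1 − f)·s²/n with f = n/N = 755/5905 = 0.12785775.
Var(ȳ) = (1 − 0.12785775)·571100000/755 = 0.87214225·756423.84 = 659709.19.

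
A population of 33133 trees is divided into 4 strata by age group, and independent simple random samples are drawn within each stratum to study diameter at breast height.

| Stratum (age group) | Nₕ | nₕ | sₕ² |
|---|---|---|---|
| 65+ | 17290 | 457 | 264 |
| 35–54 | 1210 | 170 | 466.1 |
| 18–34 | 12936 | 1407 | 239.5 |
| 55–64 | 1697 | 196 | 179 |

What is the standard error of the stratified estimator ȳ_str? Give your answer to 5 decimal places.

Var(ȳ_str) = Σₕ Wₕ²(1 − fₕ)sₕ²/nₕ with Wₕ = Nₕ/N, N = 33133.
65+: Wₕ = 0.52183624; term = 0.52183624²·(1 − 0.02643146)·264/457 = 0.15315202.
35–54: Wₕ = 0.03651948; term = 0.03651948²·(1 − 0.14049587)·466.1/170 = 0.0031428769.
18–34: Wₕ = 0.39042646; term = 0.39042646²·(1 − 0.10876623)·239.5/1407 = 0.02312499.
55–64: Wₕ = 0.05121782; term = 0.05121782²·(1 − 0.11549794)·179/196 = 0.0021190342.
Sum = 0.18153892.
SE = √(0.18153892) = 0.42607.

0.42607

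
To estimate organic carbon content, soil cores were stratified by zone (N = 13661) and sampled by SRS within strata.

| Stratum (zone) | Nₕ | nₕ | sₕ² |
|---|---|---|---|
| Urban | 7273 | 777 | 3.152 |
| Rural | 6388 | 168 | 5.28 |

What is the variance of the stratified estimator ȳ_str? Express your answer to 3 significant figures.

Var(ȳ_str) = Σₕ Wₕ²(1 − fₕ)sₕ²/nₕ with Wₕ = Nₕ/N, N = 13661.
Urban: Wₕ = 0.53239148; term = 0.53239148²·(1 − 0.10683349)·3.152/777 = 0.0010269749.
Rural: Wₕ = 0.46760852; term = 0.46760852²·(1 − 0.02629931)·5.28/168 = 0.0066913685.
Sum = 0.0077183434.

0.00772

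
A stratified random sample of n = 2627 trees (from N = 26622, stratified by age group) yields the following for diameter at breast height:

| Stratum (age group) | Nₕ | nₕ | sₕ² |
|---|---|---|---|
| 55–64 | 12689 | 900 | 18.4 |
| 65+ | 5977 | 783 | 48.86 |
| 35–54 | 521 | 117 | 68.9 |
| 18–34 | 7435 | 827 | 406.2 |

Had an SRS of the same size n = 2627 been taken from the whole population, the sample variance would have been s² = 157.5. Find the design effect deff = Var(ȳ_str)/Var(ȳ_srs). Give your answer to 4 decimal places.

Var(ȳ_str) = Σ Wₕ²(1−fₕ)sₕ²/nₕ with Wₕ = Nₕ/26622:
  55–64: (12689/26622)²·(1−900/12689)·18.4/900 = 0.0043151741
  65+: (5977/26622)²·(1−783/5977)·48.86/783 = 0.0027333519
  35–54: (521/26622)²·(1−117/521)·68.9/117 = 1.7489246 × 10^-4
  18–34: (7435/26622)²·(1−827/7435)·406.2/827 = 0.034048976
  → Var(ȳ_str) = 0.041272394.
Var(ȳ_srs) = (1 − 2627/26622)·157.5/2627 = 0.054038161.
deff = 0.041272394 / 0.054038161 = 0.7638.

0.7638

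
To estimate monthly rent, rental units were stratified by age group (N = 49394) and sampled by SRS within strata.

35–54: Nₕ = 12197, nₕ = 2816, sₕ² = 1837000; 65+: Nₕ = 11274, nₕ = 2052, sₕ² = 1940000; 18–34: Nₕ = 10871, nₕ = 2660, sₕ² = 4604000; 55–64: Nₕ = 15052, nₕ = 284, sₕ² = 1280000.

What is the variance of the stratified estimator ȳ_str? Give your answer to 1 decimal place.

544.8

Var(ȳ_str) = Σₕ Wₕ²(1 − fₕ)sₕ²/nₕ with Wₕ = Nₕ/N, N = 49394.
35–54: Wₕ = 0.24693283; term = 0.24693283²·(1 − 0.23087645)·1837000/2816 = 30.593578.
65+: Wₕ = 0.22824635; term = 0.22824635²·(1 − 0.18201171)·1940000/2052 = 40.288317.
18–34: Wₕ = 0.22008746; term = 0.22008746²·(1 − 0.24468770)·4604000/2660 = 63.324363.
55–64: Wₕ = 0.30473337; term = 0.30473337²·(1 − 0.01886792)·1280000/284 = 410.63799.
Sum = 544.84425.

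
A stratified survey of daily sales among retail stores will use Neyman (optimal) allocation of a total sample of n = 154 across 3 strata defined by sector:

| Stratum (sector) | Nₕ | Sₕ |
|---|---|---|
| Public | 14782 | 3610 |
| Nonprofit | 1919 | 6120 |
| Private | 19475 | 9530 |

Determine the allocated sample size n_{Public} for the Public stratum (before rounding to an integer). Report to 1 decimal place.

Neyman allocation: nₕ = n·NₕSₕ / Σⱼ NⱼSⱼ.
Σ NⱼSⱼ = 14782·3610 + 1919·6120 + 19475·9530 = 2.5070405 × 10^8.
n_{Public} = 154·14782·3610 / (2.5070405 × 10^8) = 32.8.

32.8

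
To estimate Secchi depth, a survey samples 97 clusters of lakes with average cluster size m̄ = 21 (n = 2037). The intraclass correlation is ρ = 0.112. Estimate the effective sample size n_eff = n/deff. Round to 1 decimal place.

628.7

deff = 1 + (21 − 1)·0.112 = 1 + 2.24 = 3.24.
n_eff = 2037 / 3.24 = 628.7.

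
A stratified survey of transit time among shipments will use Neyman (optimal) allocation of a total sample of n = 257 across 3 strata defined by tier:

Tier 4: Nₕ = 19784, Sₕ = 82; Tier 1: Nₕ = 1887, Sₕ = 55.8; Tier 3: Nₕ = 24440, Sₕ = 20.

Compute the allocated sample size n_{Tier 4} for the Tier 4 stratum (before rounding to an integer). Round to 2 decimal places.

Neyman allocation: nₕ = n·NₕSₕ / Σⱼ NⱼSⱼ.
Σ NⱼSⱼ = 19784·82 + 1887·55.8 + 24440·20 = 2.2163826 × 10^6.
n_{Tier 4} = 257·19784·82 / (2.2163826 × 10^6) = 188.11.

188.11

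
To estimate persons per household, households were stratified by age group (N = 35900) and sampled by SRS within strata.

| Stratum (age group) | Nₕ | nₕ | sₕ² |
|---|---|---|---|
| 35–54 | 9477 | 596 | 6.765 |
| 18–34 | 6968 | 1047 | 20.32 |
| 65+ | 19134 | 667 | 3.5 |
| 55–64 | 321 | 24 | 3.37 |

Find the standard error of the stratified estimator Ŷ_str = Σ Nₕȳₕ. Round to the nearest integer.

Var(Ŷ_str) = Σₕ Nₕ²(1 − fₕ)sₕ²/nₕ.
35–54: 9477²·(1 − 596/9477)·6.765/596 = 955331.93.
18–34: 6968²·(1 − 1047/6968)·20.32/1047 = 800719.17.
65+: 19134²·(1 − 667/19134)·3.5/667 = 1.8541477 × 10^6.
55–64: 321²·(1 − 24/321)·3.37/24 = 13386.904.
Sum = 3.6235857 × 10^6.
SE = √(3.6235857 × 10^6) = 1904.

1904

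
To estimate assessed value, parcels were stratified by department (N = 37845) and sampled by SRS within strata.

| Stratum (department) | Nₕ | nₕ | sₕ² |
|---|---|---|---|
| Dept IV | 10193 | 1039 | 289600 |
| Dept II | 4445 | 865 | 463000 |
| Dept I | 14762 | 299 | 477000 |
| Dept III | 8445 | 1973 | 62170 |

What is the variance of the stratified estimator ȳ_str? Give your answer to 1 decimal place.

263.1

Var(ȳ_str) = Σₕ Wₕ²(1 − fₕ)sₕ²/nₕ with Wₕ = Nₕ/N, N = 37845.
Dept IV: Wₕ = 0.26933545; term = 0.26933545²·(1 − 0.10193270)·289600/1039 = 18.158456.
Dept II: Wₕ = 0.11745277; term = 0.11745277²·(1 − 0.19460067)·463000/865 = 5.9470646.
Dept I: Wₕ = 0.39006474; term = 0.39006474²·(1 − 0.02025471)·477000/299 = 237.812.
Dept III: Wₕ = 0.22314705; term = 0.22314705²·(1 − 0.23362937)·62170/1973 = 1.2024719.
Sum = 263.11999.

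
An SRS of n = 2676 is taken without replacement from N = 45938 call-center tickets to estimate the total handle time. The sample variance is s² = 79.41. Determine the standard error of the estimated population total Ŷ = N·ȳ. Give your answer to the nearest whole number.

Var(Ŷ) = N²·Var(ȳ) = N²·(1 − n/N)·s²/n.
f = 2676/45938 = 0.05825243; Var(ȳ) = 0.94174757·79.41/2676 = 0.027946254.
Var(Ŷ) = 45938² · 0.027946254 = 5.8974975 × 10^7.
SE(Ŷ) = √(5.8974975 × 10^7) = 7680.

7680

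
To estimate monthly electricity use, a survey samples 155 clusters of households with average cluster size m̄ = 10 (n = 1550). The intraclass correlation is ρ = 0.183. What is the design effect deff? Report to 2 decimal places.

2.65

deff = 1 + (10 − 1)·0.183 = 1 + 1.647 = 2.647.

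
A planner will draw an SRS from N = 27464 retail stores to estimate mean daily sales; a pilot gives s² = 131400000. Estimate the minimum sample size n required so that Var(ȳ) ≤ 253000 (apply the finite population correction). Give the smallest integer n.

510

Without fpc, n₀ = s²/D = 131400000/253000 = 519.3676.
With fpc, (1 − n/N)·s²/n ≤ D requires n ≥ n₀/(1 + n₀/N) = 519.3676/(1 + 519.3676/27464) = 509.7282.
Rounding up, n = 510.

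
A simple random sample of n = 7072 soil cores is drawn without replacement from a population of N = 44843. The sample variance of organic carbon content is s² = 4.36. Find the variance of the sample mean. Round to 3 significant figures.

5.19 × 10^-4

Under SRS without replacement, Var(ȳ) = (1 − f)·s²/n with f = n/N = 7072/44843 = 0.15770577.
Var(ȳ) = (1 − 0.15770577)·4.36/7072 = 0.84229423·6.1651584 × 10^-4 = 5.1928773 × 10^-4.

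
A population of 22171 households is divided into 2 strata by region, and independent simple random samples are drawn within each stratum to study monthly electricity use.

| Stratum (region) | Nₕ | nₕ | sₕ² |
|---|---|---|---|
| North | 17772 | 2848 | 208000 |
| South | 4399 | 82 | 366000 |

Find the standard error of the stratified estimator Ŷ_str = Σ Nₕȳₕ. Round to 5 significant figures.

Var(Ŷ_str) = Σₕ Nₕ²(1 − fₕ)sₕ²/nₕ.
North: 17772²·(1 − 2848/17772)·208000/2848 = 1.9370681 × 10^10.
South: 4399²·(1 − 82/4399)·366000/82 = 8.47624 × 10^10.
Sum = 1.0413308 × 10^11.
SE = √(1.0413308 × 10^11) = 322700.

322700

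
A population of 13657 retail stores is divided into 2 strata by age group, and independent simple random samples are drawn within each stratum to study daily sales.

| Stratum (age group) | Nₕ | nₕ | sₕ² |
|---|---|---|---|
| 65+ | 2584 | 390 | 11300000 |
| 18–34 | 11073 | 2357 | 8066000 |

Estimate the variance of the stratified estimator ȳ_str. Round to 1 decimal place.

Var(ȳ_str) = Σₕ Wₕ²(1 − fₕ)sₕ²/nₕ with Wₕ = Nₕ/N, N = 13657.
65+: Wₕ = 0.18920700; term = 0.18920700²·(1 − 0.15092879)·11300000/390 = 880.70883.
18–34: Wₕ = 0.81079300; term = 0.81079300²·(1 − 0.21286011)·8066000/2357 = 1770.8042.
Sum = 2651.513.

2651.5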